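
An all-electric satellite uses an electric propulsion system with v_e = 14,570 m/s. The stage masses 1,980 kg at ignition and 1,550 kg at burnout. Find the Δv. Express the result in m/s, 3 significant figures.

Using Δv = v_e ln(m₀/m_f): Δv = v_e · ln(m₀/m_f) = 14570.0 × ln(1.277) = 14570.0 × 0.2448 ≈ 3567.3 m/s.

Δv ≈ 3570 m/s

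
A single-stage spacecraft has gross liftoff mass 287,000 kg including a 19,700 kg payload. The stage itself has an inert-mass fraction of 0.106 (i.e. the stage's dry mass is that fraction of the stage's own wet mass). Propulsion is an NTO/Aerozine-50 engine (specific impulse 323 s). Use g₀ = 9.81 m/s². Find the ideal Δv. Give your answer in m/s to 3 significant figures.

Δv ≈ 5660 m/s

Stage wet mass = m₀ − payload = 287,000 − 19,700 = 267,300 kg.
Stage dry mass = ε × stage wet mass = 0.106 × 267,300 = 28,333.8 kg.
Burnout mass m_f = stage dry + payload = 28,333.8 + 19,700 = 48,033.8 kg.
v_e = Isp · g₀ = 323 × 9.81 = 3168.6 m/s.
Using Δv = v_e ln(m₀/m_f): Δv = v_e · ln(287,000/48,033.8) = 3168.6 × ln(5.975) = 3168.6 × 1.7876 ≈ 5664 m/s.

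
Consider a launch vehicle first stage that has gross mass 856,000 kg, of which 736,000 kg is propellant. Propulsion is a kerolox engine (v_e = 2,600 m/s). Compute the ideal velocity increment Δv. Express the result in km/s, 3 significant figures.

Δv ≈ 5.11 km/s

m_f = m₀ − m_prop = 856,000 − 736,000 = 120,000 kg.
From the ideal rocket equation, Δv = v_e · ln(m₀/m_f) = 2600.0 × ln(7.133) = 2600.0 × 1.9648 ≈ 5108.4 m/s.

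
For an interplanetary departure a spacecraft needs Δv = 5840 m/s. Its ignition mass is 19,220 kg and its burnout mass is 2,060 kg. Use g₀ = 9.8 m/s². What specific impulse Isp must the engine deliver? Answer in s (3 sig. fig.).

Isp ≈ 267 s

ln(m₀/m_f) = ln(19220/2060) = ln(9.33) = 2.2332.
Using Δv = v_e ln(m₀/m_f): v_e = Δv / ln(m₀/m_f) = 5840 / 2.2332 = 2615.0 m/s.
Isp = v_e / g₀ = 2615.0 / 9.8 = 266.8 s.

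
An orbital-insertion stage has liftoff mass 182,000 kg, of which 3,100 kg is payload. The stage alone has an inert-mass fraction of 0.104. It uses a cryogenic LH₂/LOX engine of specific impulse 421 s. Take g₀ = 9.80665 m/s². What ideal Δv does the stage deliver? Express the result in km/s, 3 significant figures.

Δv ≈ 8.78 km/s

Stage wet mass = m₀ − payload = 182,000 − 3,100 = 178,900 kg.
Stage dry mass = ε × stage wet mass = 0.104 × 178,900 = 18,605.6 kg.
Burnout mass m_f = stage dry + payload = 18,605.6 + 3,100 = 21,705.6 kg.
v_e = Isp · g₀ = 421 × 9.80665 = 4128.6 m/s.
Δv = v_e · ln(182,000/21,705.6) = 4128.6 × ln(8.385) = 4128.6 × 2.1264 ≈ 8779 m/s.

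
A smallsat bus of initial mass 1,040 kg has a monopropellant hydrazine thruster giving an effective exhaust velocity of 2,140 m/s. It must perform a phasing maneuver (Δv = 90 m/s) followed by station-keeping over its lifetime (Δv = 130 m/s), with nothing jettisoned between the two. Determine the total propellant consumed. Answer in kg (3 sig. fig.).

total propellant consumed ≈ 102 kg

After the first burn: m = 1040 × exp(−90/2140.0) = 1040 × 0.95882 = 997.173 kg.
After the second burn: m = 997.173 × exp(−130/2140.0) = 997.173 × 0.94106 = 938.4 kg.
Total propellant = m₀ − m_final = 1040 − 938.4 = 101.6 kg.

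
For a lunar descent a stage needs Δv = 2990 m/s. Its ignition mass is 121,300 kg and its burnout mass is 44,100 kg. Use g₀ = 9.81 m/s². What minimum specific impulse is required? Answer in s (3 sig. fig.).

ln(m₀/m_f) = ln(121300/44100) = ln(2.751) = 1.0118.
v_e = Δv / ln(m₀/m_f) = 2990 / 1.0118 = 2955.1 m/s.
Isp = v_e / g₀ = 2955.1 / 9.81 = 301.2 s.

Isp ≈ 301 s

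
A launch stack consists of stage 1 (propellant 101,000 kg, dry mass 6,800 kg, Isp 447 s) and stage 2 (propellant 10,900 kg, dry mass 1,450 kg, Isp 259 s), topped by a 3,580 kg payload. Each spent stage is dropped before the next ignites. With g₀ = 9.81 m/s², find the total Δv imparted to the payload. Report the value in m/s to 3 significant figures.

Ignition mass of stage 1 = 101,000+6,800 + 10,900+1,450 + 3,580 = 123,730 kg.
Stage 1: m₀ = 123,730 kg, m_f = 123,730 − 101,000 = 22,730 kg; Δv = 447×9.81×ln(5.443) = 4385.1×1.6944 ≈ 7430 m/s.
Stage 2: m₀ = 15,930 kg, m_f = 15,930 − 10,900 = 5,030 kg; Δv = 259×9.81×ln(3.167) = 2540.8×1.1528 ≈ 2929 m/s.
Total Δv = 7430 + 2929 = 10359 m/s.

Δv ≈ 10400 m/s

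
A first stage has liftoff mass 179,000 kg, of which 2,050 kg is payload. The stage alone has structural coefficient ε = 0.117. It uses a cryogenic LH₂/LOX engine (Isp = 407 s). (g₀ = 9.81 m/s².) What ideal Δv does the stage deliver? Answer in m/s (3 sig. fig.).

Δv ≈ 8240 m/s

Stage wet mass = m₀ − payload = 179,000 − 2,050 = 176,950 kg.
Stage dry mass = ε × stage wet mass = 0.117 × 176,950 = 20,703.2 kg.
Burnout mass m_f = stage dry + payload = 20,703.2 + 2,050 = 22,753.2 kg.
v_e = Isp · g₀ = 407 × 9.81 = 3992.7 m/s.
Rocket equation: Δv = v_e · ln(179,000/22,753.2) = 3992.7 × ln(7.867) = 3992.7 × 2.0627 ≈ 8236 m/s.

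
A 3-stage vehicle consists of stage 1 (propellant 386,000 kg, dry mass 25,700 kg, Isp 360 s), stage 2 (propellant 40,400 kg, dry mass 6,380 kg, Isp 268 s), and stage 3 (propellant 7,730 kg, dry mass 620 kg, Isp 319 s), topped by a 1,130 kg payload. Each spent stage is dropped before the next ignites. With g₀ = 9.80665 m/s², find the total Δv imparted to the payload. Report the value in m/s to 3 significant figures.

Ignition mass of stage 1 = 386,000+25,700 + 40,400+6,380 + 7,730+620 + 1,130 = 467,960 kg.
Stage 1: m₀ = 467,960 kg, m_f = 467,960 − 386,000 = 81,960 kg; Δv = 360×9.80665×ln(5.71) = 3530.4×1.7422 ≈ 6150 m/s.
Stage 2: m₀ = 56,260 kg, m_f = 56,260 − 40,400 = 15,860 kg; Δv = 268×9.80665×ln(3.547) = 2628.2×1.2662 ≈ 3328 m/s.
Stage 3: m₀ = 9,480 kg, m_f = 9,480 − 7,730 = 1,750 kg; Δv = 319×9.80665×ln(5.417) = 3128.3×1.6896 ≈ 5286 m/s.
Total Δv = 6150 + 3328 + 5286 = 14764 m/s.

Δv ≈ 14800 m/s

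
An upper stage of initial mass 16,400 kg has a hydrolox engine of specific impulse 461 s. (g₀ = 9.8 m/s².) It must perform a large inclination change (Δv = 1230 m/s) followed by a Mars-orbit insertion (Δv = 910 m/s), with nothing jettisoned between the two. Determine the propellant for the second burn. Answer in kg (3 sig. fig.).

v_e = Isp · g₀ = 461 × 9.8 = 4517.8 m/s.
After the first burn: m = 16400 × exp(−1230/4517.8) = 16400 × 0.76166 = 12,491.2 kg.
After the second burn: m = 12,491.2 × exp(−910/4517.8) = 12,491.2 × 0.81756 = 10,212.3 kg.
Second-burn propellant = 12,491.2 − 10,212.3 = 2,278.9 kg.

propellant for the second burn ≈ 2280 kg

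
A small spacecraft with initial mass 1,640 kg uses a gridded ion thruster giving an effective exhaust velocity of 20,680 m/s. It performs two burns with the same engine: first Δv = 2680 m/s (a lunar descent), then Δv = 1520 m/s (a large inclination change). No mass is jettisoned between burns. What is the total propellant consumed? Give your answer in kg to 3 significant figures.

total propellant consumed ≈ 301 kg

After the first burn: m = 1640 × exp(−2680/20680.0) = 1640 × 0.87845 = 1,440.66 kg.
After the second burn: m = 1,440.66 × exp(−1520/20680.0) = 1,440.66 × 0.92914 = 1,338.57 kg.
Total propellant = m₀ − m_final = 1640 − 1,338.57 = 301.43 kg.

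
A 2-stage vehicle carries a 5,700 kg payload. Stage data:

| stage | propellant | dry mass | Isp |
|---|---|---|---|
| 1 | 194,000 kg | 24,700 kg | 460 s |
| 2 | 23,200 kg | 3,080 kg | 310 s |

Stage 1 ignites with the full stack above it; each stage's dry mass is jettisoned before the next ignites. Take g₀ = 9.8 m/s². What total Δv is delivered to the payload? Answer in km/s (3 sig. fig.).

Δv ≈ 10.6 km/s

Ignition mass of stage 1 = 194,000+24,700 + 23,200+3,080 + 5,700 = 250,680 kg.
Stage 1: m₀ = 250,680 kg, m_f = 250,680 − 194,000 = 56,680 kg; Δv = 460×9.8×ln(4.423) = 4508.0×1.4868 ≈ 6702 m/s.
Stage 2: m₀ = 31,980 kg, m_f = 31,980 − 23,200 = 8,780 kg; Δv = 310×9.8×ln(3.642) = 3038.0×1.2926 ≈ 3927 m/s.
Total Δv = 6702 + 3927 = 10629 m/s.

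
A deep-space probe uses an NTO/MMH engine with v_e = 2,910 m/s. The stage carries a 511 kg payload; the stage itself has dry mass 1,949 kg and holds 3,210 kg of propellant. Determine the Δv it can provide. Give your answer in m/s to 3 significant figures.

Δv ≈ 2430 m/s

m₀ = payload + dry + propellant = 511 + 1,949 + 3,210 = 5,670 kg.
m_f = payload + dry = 511 + 1,949 = 2,460 kg.
From the ideal rocket equation, Δv = v_e · ln(m₀/m_f) = 2910.0 × ln(2.305) = 2910.0 × 0.8350 ≈ 2429.9 m/s.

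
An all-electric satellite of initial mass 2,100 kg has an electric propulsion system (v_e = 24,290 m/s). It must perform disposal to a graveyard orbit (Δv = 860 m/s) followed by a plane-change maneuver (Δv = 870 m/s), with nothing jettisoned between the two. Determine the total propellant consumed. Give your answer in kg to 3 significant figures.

After the first burn: m = 2100 × exp(−860/24290.0) = 2100 × 0.96521 = 2,026.94 kg.
After the second burn: m = 2,026.94 × exp(−870/24290.0) = 2,026.94 × 0.96482 = 1,955.63 kg.
Total propellant = m₀ − m_final = 2100 − 1,955.63 = 144.37 kg.

total propellant consumed ≈ 144 kg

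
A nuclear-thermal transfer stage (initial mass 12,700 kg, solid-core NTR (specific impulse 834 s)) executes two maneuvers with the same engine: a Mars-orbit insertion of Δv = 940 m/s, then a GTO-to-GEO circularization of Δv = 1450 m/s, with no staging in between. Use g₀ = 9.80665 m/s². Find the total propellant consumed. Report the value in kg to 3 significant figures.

v_e = Isp · g₀ = 834 × 9.80665 = 8178.7 m/s.
After the first burn: m = 12700 × exp(−940/8178.7) = 12700 × 0.89143 = 11,321.2 kg.
After the second burn: m = 11,321.2 × exp(−1450/8178.7) = 11,321.2 × 0.83754 = 9,481.96 kg.
Total propellant = m₀ − m_final = 12700 − 9,481.96 = 3,218.04 kg.

total propellant consumed ≈ 3220 kg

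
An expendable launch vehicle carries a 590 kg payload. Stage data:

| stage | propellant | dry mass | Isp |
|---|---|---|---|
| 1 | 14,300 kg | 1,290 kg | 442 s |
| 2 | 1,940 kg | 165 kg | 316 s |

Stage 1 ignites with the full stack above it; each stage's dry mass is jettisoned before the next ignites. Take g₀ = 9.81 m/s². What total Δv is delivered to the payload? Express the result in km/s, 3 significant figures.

Δv ≈ 10.6 km/s

Ignition mass of stage 1 = 14,300+1,290 + 1,940+165 + 590 = 18,285 kg.
Stage 1: m₀ = 18,285 kg, m_f = 18,285 − 14,300 = 3,985 kg; Δv = 442×9.81×ln(4.588) = 4336.0×1.5235 ≈ 6606 m/s.
Stage 2: m₀ = 2,695 kg, m_f = 2,695 − 1,940 = 755 kg; Δv = 316×9.81×ln(3.57) = 3100.0×1.2724 ≈ 3944 m/s.
Total Δv = 6606 + 3944 = 10550 m/s.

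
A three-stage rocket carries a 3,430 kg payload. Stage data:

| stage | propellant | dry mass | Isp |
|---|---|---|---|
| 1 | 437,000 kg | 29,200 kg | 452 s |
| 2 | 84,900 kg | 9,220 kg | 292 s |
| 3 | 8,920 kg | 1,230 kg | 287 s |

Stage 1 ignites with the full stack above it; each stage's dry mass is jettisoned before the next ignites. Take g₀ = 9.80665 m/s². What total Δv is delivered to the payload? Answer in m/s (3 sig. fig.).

Ignition mass of stage 1 = 437,000+29,200 + 84,900+9,220 + 8,920+1,230 + 3,430 = 573,900 kg.
Stage 1: m₀ = 573,900 kg, m_f = 573,900 − 437,000 = 136,900 kg; Δv = 452×9.80665×ln(4.192) = 4432.6×1.4332 ≈ 6353 m/s.
Stage 2: m₀ = 107,700 kg, m_f = 107,700 − 84,900 = 22,800 kg; Δv = 292×9.80665×ln(4.724) = 2863.5×1.5526 ≈ 4446 m/s.
Stage 3: m₀ = 13,580 kg, m_f = 13,580 − 8,920 = 4,660 kg; Δv = 287×9.80665×ln(2.914) = 2814.5×1.0696 ≈ 3010 m/s.
Total Δv = 6353 + 4446 + 3010 = 13809 m/s.

Δv ≈ 13800 m/s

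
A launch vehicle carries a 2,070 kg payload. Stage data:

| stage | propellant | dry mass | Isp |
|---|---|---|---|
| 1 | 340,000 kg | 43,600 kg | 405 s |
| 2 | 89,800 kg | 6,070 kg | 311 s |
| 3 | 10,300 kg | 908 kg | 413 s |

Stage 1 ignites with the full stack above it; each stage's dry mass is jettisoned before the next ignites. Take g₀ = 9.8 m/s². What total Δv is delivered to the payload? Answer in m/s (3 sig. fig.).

Ignition mass of stage 1 = 340,000+43,600 + 89,800+6,070 + 10,300+908 + 2,070 = 492,748 kg.
Stage 1: m₀ = 492,748 kg, m_f = 492,748 − 340,000 = 152,748 kg; Δv = 405×9.8×ln(3.226) = 3969.0×1.1712 ≈ 4649 m/s.
Stage 2: m₀ = 109,148 kg, m_f = 109,148 − 89,800 = 19,348 kg; Δv = 311×9.8×ln(5.641) = 3047.8×1.7301 ≈ 5273 m/s.
Stage 3: m₀ = 13,278 kg, m_f = 13,278 − 10,300 = 2,978 kg; Δv = 413×9.8×ln(4.459) = 4047.4×1.4949 ≈ 6050 m/s.
Total Δv = 4649 + 5273 + 6050 = 15972 m/s.

Δv ≈ 16000 m/s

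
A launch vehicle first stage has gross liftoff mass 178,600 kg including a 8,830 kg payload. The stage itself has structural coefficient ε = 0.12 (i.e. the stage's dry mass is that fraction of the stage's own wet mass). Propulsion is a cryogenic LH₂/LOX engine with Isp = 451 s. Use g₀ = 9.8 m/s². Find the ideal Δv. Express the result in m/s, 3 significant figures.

Δv ≈ 8000 m/s

Stage wet mass = m₀ − payload = 178,600 − 8,830 = 169,770 kg.
Stage dry mass = ε × stage wet mass = 0.12 × 169,770 = 20,372.4 kg.
Burnout mass m_f = stage dry + payload = 20,372.4 + 8,830 = 29,202.4 kg.
v_e = Isp · g₀ = 451 × 9.8 = 4419.8 m/s.
By the Tsiolkovsky rocket equation, Δv = v_e · ln(178,600/29,202.4) = 4419.8 × ln(6.116) = 4419.8 × 1.8109 ≈ 8004 m/s.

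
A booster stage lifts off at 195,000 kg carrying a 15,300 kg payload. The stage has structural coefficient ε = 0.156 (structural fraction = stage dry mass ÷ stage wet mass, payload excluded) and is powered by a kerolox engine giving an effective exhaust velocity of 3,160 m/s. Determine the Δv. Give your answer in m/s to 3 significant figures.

Δv ≈ 4750 m/s

Stage wet mass = m₀ − payload = 195,000 − 15,300 = 179,700 kg.
Stage dry mass = ε × stage wet mass = 0.156 × 179,700 = 28,033.2 kg.
Burnout mass m_f = stage dry + payload = 28,033.2 + 15,300 = 43,333.2 kg.
By the Tsiolkovsky rocket equation, Δv = v_e · ln(195,000/43,333.2) = 3160.0 × ln(4.5) = 3160.0 × 1.5041 ≈ 4753 m/s.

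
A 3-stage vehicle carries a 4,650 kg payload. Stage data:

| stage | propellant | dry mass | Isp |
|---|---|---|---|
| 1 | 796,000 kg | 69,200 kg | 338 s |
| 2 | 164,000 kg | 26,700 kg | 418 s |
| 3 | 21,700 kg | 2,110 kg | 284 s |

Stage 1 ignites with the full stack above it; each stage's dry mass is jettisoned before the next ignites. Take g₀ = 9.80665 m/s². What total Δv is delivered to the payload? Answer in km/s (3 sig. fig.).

Ignition mass of stage 1 = 796,000+69,200 + 164,000+26,700 + 21,700+2,110 + 4,650 = 1,084,360 kg.
Stage 1: m₀ = 1,084,360 kg, m_f = 1,084,360 − 796,000 = 288,360 kg; Δv = 338×9.80665×ln(3.76) = 3314.6×1.3245 ≈ 4390 m/s.
Stage 2: m₀ = 219,160 kg, m_f = 219,160 − 164,000 = 55,160 kg; Δv = 418×9.80665×ln(3.973) = 4099.2×1.3796 ≈ 5655 m/s.
Stage 3: m₀ = 28,460 kg, m_f = 28,460 − 21,700 = 6,760 kg; Δv = 284×9.80665×ln(4.21) = 2785.1×1.4375 ≈ 4003 m/s.
Total Δv = 4390 + 5655 + 4003 = 14048 m/s.

Δv ≈ 14.0 km/s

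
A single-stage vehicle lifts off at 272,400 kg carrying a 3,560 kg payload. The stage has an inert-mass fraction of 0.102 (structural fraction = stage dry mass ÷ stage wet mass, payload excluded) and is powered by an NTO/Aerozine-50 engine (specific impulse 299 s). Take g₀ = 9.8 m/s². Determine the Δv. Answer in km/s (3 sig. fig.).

Δv ≈ 6.37 km/s

Stage wet mass = m₀ − payload = 272,400 − 3,560 = 268,840 kg.
Stage dry mass = ε × stage wet mass = 0.102 × 268,840 = 27,421.7 kg.
Burnout mass m_f = stage dry + payload = 27,421.7 + 3,560 = 30,981.7 kg.
v_e = Isp · g₀ = 299 × 9.8 = 2930.2 m/s.
Δv = v_e · ln(272,400/30,981.7) = 2930.2 × ln(8.792) = 2930.2 × 2.1739 ≈ 6370 m/s.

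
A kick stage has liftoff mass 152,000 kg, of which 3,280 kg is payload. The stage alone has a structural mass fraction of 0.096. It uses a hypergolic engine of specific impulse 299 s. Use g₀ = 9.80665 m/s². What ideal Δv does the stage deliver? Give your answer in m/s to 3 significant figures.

Stage wet mass = m₀ − payload = 152,000 − 3,280 = 148,720 kg.
Stage dry mass = ε × stage wet mass = 0.096 × 148,720 = 14,277.1 kg.
Burnout mass m_f = stage dry + payload = 14,277.1 + 3,280 = 17,557.1 kg.
v_e = Isp · g₀ = 299 × 9.80665 = 2932.2 m/s.
Δv = v_e · ln(152,000/17,557.1) = 2932.2 × ln(8.657) = 2932.2 × 2.1584 ≈ 6329 m/s.

Δv ≈ 6330 m/s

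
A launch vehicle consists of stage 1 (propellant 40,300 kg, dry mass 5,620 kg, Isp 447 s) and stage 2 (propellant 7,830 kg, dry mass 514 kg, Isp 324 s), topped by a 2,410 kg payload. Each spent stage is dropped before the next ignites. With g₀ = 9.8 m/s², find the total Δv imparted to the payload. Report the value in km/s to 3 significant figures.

Δv ≈ 9.57 km/s

Ignition mass of stage 1 = 40,300+5,620 + 7,830+514 + 2,410 = 56,674 kg.
Stage 1: m₀ = 56,674 kg, m_f = 56,674 − 40,300 = 16,374 kg; Δv = 447×9.8×ln(3.461) = 4380.6×1.2416 ≈ 5439 m/s.
Stage 2: m₀ = 10,754 kg, m_f = 10,754 − 7,830 = 2,924 kg; Δv = 324×9.8×ln(3.678) = 3175.2×1.3023 ≈ 4135 m/s.
Total Δv = 5439 + 4135 = 9574 m/s.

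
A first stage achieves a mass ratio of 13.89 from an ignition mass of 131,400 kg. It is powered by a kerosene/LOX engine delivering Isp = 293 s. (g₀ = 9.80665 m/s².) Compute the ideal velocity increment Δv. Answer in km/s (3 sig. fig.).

v_e = Isp · g₀ = 293 × 9.80665 = 2873.3 m/s.
Δv = v_e · ln(13.89) = 2873.3 × 2.6312 ≈ 7560.3 m/s.

Δv ≈ 7.56 km/s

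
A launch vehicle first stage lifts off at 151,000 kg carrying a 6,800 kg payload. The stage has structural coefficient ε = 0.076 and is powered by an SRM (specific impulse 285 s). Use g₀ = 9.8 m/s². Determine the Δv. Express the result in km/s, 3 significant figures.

Stage wet mass = m₀ − payload = 151,000 − 6,800 = 144,200 kg.
Stage dry mass = ε × stage wet mass = 0.076 × 144,200 = 10,959.2 kg.
Burnout mass m_f = stage dry + payload = 10,959.2 + 6,800 = 17,759.2 kg.
v_e = Isp · g₀ = 285 × 9.8 = 2793.0 m/s.
Rocket equation: Δv = v_e · ln(151,000/17,759.2) = 2793.0 × ln(8.503) = 2793.0 × 2.1404 ≈ 5978 m/s.

Δv ≈ 5.98 km/s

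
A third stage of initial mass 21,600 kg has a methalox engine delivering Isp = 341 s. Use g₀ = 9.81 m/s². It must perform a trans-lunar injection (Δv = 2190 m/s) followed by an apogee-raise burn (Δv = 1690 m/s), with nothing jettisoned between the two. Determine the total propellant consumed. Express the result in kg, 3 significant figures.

total propellant consumed ≈ 14800 kg

v_e = Isp · g₀ = 341 × 9.81 = 3345.2 m/s.
After the first burn: m = 21600 × exp(−2190/3345.2) = 21600 × 0.51961 = 11,223.6 kg.
After the second burn: m = 11,223.6 × exp(−1690/3345.2) = 11,223.6 × 0.60338 = 6,772.1 kg.
Total propellant = m₀ − m_final = 21600 − 6,772.1 = 14,827.9 kg.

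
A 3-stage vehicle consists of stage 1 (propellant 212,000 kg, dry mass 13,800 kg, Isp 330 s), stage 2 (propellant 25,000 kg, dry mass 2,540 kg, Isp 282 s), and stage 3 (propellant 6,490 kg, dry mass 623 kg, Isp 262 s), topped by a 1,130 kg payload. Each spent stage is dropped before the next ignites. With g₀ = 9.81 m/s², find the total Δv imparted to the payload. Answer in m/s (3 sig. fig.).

Ignition mass of stage 1 = 212,000+13,800 + 25,000+2,540 + 6,490+623 + 1,130 = 261,583 kg.
Stage 1: m₀ = 261,583 kg, m_f = 261,583 − 212,000 = 49,583 kg; Δv = 330×9.81×ln(5.276) = 3237.3×1.6631 ≈ 5384 m/s.
Stage 2: m₀ = 35,783 kg, m_f = 35,783 − 25,000 = 10,783 kg; Δv = 282×9.81×ln(3.318) = 2766.4×1.1995 ≈ 3318 m/s.
Stage 3: m₀ = 8,243 kg, m_f = 8,243 − 6,490 = 1,753 kg; Δv = 262×9.81×ln(4.702) = 2570.2×1.5480 ≈ 3979 m/s.
Total Δv = 5384 + 3318 + 3979 = 12681 m/s.

Δv ≈ 12700 m/s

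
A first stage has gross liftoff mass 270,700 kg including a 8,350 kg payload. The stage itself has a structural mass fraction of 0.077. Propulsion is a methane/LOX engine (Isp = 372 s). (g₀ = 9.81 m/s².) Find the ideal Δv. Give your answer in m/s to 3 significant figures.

Δv ≈ 8210 m/s

Stage wet mass = m₀ − payload = 270,700 − 8,350 = 262,350 kg.
Stage dry mass = ε × stage wet mass = 0.077 × 262,350 = 20,201 kg.
Burnout mass m_f = stage dry + payload = 20,201 + 8,350 = 28,551 kg.
v_e = Isp · g₀ = 372 × 9.81 = 3649.3 m/s.
From the ideal rocket equation, Δv = v_e · ln(270,700/28,551) = 3649.3 × ln(9.481) = 3649.3 × 2.2493 ≈ 8208 m/s.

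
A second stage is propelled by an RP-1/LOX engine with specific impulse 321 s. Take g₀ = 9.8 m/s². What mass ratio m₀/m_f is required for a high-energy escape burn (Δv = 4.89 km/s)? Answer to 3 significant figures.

v_e = Isp · g₀ = 321 × 9.8 = 3145.8 m/s.
By the Tsiolkovsky rocket equation, m₀/m_f = exp(Δv / v_e) = exp(4890 / 3145.8) = exp(1.5545) = 4.7325.

mass ratio ≈ 4.73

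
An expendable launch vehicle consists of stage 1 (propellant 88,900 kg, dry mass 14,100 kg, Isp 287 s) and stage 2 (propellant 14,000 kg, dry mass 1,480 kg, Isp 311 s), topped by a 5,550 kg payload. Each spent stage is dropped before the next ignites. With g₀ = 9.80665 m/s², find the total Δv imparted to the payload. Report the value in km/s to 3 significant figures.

Ignition mass of stage 1 = 88,900+14,100 + 14,000+1,480 + 5,550 = 124,030 kg.
Stage 1: m₀ = 124,030 kg, m_f = 124,030 − 88,900 = 35,130 kg; Δv = 287×9.80665×ln(3.531) = 2814.5×1.2615 ≈ 3550 m/s.
Stage 2: m₀ = 21,030 kg, m_f = 21,030 − 14,000 = 7,030 kg; Δv = 311×9.80665×ln(2.991) = 3049.9×1.0958 ≈ 3342 m/s.
Total Δv = 3550 + 3342 = 6892 m/s.

Δv ≈ 6.89 km/s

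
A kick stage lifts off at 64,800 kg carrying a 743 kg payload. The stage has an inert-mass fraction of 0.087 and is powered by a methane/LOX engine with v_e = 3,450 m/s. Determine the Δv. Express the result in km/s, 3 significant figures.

Stage wet mass = m₀ − payload = 64,800 − 743 = 64,057 kg.
Stage dry mass = ε × stage wet mass = 0.087 × 64,057 = 5,572.96 kg.
Burnout mass m_f = stage dry + payload = 5,572.96 + 743 = 6,315.96 kg.
Δv = v_e · ln(64,800/6,315.96) = 3450.0 × ln(10.26) = 3450.0 × 2.3282 ≈ 8032 m/s.

Δv ≈ 8.03 km/s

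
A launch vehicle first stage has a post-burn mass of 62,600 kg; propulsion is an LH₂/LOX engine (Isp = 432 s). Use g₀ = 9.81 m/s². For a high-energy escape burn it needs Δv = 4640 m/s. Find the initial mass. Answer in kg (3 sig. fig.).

initial mass ≈ 187000 kg

v_e = Isp · g₀ = 432 × 9.81 = 4237.9 m/s.
m₀/m_f = exp(Δv / v_e) = exp(4640 / 4237.9) = exp(1.0949) = 2.9888.
m₀ = m_f × 2.9888 = 62,600 × 2.9888 = 187,099 kg.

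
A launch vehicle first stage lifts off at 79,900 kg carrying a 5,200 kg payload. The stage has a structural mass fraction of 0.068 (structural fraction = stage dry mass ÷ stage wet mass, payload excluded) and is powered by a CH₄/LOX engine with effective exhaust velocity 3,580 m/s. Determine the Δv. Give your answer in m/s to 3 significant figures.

Stage wet mass = m₀ − payload = 79,900 − 5,200 = 74,700 kg.
Stage dry mass = ε × stage wet mass = 0.068 × 74,700 = 5,079.6 kg.
Burnout mass m_f = stage dry + payload = 5,079.6 + 5,200 = 10,279.6 kg.
Δv = v_e · ln(79,900/10,279.6) = 3580.0 × ln(7.773) = 3580.0 × 2.0506 ≈ 7341 m/s.

Δv ≈ 7340 m/s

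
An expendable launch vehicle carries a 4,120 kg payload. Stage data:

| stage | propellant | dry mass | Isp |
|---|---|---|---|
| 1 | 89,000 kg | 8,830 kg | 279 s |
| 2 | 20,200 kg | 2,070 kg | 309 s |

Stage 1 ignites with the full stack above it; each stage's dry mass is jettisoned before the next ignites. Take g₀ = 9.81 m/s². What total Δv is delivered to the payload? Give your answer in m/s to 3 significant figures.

Ignition mass of stage 1 = 89,000+8,830 + 20,200+2,070 + 4,120 = 124,220 kg.
Stage 1: m₀ = 124,220 kg, m_f = 124,220 − 89,000 = 35,220 kg; Δv = 279×9.81×ln(3.527) = 2737.0×1.2604 ≈ 3450 m/s.
Stage 2: m₀ = 26,390 kg, m_f = 26,390 − 20,200 = 6,190 kg; Δv = 309×9.81×ln(4.263) = 3031.3×1.4501 ≈ 4396 m/s.
Total Δv = 3450 + 4396 = 7846 m/s.

Δv ≈ 7850 m/s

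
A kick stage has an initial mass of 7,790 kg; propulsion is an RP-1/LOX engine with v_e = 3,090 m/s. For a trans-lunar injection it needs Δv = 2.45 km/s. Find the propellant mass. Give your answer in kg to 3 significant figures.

propellant mass ≈ 4260 kg

From the ideal rocket equation, m₀/m_f = exp(Δv / v_e) = exp(2450 / 3090.0) = exp(0.7929) = 2.2098.
m_f = 7,790 / 2.2098 = 3,525.21 kg, so propellant = m₀ − m_f = 7,790 − 3,525.21 = 4,264.79 kg.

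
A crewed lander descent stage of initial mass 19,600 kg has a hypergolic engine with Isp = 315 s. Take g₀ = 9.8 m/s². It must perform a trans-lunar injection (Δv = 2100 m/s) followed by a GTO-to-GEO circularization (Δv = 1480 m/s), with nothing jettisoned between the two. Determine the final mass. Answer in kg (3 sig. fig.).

final mass ≈ 6150 kg

v_e = Isp · g₀ = 315 × 9.8 = 3087.0 m/s.
After the first burn: m = 19600 × exp(−2100/3087.0) = 19600 × 0.50648 = 9,927.01 kg.
After the second burn: m = 9,927.01 × exp(−1480/3087.0) = 9,927.01 × 0.61914 = 6,146.21 kg.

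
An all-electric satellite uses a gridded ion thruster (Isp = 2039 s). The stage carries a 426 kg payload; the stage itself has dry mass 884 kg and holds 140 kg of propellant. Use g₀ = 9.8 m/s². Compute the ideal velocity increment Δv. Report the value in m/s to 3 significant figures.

v_e = Isp · g₀ = 2039 × 9.8 = 19982.2 m/s.
m₀ = payload + dry + propellant = 426 + 884 + 140 = 1,450 kg.
m_f = payload + dry = 426 + 884 = 1,310 kg.
Using Δv = v_e ln(m₀/m_f): Δv = v_e · ln(m₀/m_f) = 19982.2 × ln(1.107) = 19982.2 × 0.1015 ≈ 2028.9 m/s.

Δv ≈ 2030 m/s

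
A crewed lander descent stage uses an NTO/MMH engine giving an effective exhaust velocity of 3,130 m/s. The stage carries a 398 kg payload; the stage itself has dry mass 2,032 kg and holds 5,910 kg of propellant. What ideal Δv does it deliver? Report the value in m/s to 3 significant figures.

m₀ = payload + dry + propellant = 398 + 2,032 + 5,910 = 8,340 kg.
m_f = payload + dry = 398 + 2,032 = 2,430 kg.
From the ideal rocket equation, Δv = v_e · ln(m₀/m_f) = 3130.0 × ln(3.432) = 3130.0 × 1.2332 ≈ 3859.8 m/s.

Δv ≈ 3860 m/s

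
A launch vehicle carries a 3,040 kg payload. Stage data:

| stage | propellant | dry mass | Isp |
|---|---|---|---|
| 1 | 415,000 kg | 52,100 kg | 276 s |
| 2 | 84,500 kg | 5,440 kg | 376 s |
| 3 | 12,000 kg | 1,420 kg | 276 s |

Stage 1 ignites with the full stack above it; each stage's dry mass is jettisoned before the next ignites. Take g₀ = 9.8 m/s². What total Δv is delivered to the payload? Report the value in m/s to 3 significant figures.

Δv ≈ 12800 m/s

Ignition mass of stage 1 = 415,000+52,100 + 84,500+5,440 + 12,000+1,420 + 3,040 = 573,500 kg.
Stage 1: m₀ = 573,500 kg, m_f = 573,500 − 415,000 = 158,500 kg; Δv = 276×9.8×ln(3.618) = 2704.8×1.2860 ≈ 3478 m/s.
Stage 2: m₀ = 106,400 kg, m_f = 106,400 − 84,500 = 21,900 kg; Δv = 376×9.8×ln(4.858) = 3684.8×1.5807 ≈ 5825 m/s.
Stage 3: m₀ = 16,460 kg, m_f = 16,460 − 12,000 = 4,460 kg; Δv = 276×9.8×ln(3.691) = 2704.8×1.3058 ≈ 3532 m/s.
Total Δv = 3478 + 5825 + 3532 = 12835 m/s.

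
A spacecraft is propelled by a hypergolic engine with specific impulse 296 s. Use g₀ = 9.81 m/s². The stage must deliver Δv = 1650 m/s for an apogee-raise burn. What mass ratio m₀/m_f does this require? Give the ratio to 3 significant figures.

v_e = Isp · g₀ = 296 × 9.81 = 2903.8 m/s.
Rocket equation: m₀/m_f = exp(Δv / v_e) = exp(1650 / 2903.8) = exp(0.5682) = 1.7651.

mass ratio ≈ 1.77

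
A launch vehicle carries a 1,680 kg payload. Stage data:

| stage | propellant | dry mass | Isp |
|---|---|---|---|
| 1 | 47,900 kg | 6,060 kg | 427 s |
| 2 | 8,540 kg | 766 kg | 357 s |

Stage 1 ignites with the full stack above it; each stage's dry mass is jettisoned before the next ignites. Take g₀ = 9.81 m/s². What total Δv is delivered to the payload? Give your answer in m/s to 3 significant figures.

Δv ≈ 10900 m/s

Ignition mass of stage 1 = 47,900+6,060 + 8,540+766 + 1,680 = 64,946 kg.
Stage 1: m₀ = 64,946 kg, m_f = 64,946 − 47,900 = 17,046 kg; Δv = 427×9.81×ln(3.81) = 4188.9×1.3376 ≈ 5603 m/s.
Stage 2: m₀ = 10,986 kg, m_f = 10,986 − 8,540 = 2,446 kg; Δv = 357×9.81×ln(4.491) = 3502.2×1.5022 ≈ 5261 m/s.
Total Δv = 5603 + 5261 = 10864 m/s.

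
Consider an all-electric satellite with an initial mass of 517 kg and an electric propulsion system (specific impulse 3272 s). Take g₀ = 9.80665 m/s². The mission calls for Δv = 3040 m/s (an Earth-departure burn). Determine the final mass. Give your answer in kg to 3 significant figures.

v_e = Isp · g₀ = 3272 × 9.80665 = 32087.4 m/s.
Rocket equation: m₀/m_f = exp(Δv / v_e) = exp(3040 / 32087.4) = exp(0.0947) = 1.0994.
m_f = m₀ / 1.0994 = 517 / 1.0994 = 470.257 kg.

final mass ≈ 470 kg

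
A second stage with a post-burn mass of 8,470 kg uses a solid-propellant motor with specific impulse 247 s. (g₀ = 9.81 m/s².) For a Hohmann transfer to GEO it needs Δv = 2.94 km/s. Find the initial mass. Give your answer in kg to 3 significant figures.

initial mass ≈ 28500 kg

v_e = Isp · g₀ = 247 × 9.81 = 2423.1 m/s.
m₀/m_f = exp(Δv / v_e) = exp(2940 / 2423.1) = exp(1.2133) = 3.3647.
m₀ = m_f × 3.3647 = 8,470 × 3.3647 = 28,499 kg.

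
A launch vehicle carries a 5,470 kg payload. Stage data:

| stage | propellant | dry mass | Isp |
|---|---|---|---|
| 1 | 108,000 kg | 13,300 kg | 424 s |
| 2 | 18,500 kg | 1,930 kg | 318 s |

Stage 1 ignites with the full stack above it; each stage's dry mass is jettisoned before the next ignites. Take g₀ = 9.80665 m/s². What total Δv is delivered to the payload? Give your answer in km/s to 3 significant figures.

Ignition mass of stage 1 = 108,000+13,300 + 18,500+1,930 + 5,470 = 147,200 kg.
Stage 1: m₀ = 147,200 kg, m_f = 147,200 − 108,000 = 39,200 kg; Δv = 424×9.80665×ln(3.755) = 4158.0×1.3231 ≈ 5502 m/s.
Stage 2: m₀ = 25,900 kg, m_f = 25,900 − 18,500 = 7,400 kg; Δv = 318×9.80665×ln(3.5) = 3118.5×1.2528 ≈ 3907 m/s.
Total Δv = 5502 + 3907 = 9409 m/s.

Δv ≈ 9.41 km/s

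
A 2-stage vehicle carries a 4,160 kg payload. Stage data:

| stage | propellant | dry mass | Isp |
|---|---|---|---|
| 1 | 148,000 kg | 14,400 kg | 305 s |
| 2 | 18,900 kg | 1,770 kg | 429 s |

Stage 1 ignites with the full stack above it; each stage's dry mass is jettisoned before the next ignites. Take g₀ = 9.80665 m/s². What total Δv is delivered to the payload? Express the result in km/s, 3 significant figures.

Δv ≈ 10.7 km/s

Ignition mass of stage 1 = 148,000+14,400 + 18,900+1,770 + 4,160 = 187,230 kg.
Stage 1: m₀ = 187,230 kg, m_f = 187,230 − 148,000 = 39,230 kg; Δv = 305×9.80665×ln(4.773) = 2991.0×1.5629 ≈ 4675 m/s.
Stage 2: m₀ = 24,830 kg, m_f = 24,830 − 18,900 = 5,930 kg; Δv = 429×9.80665×ln(4.187) = 4207.1×1.4320 ≈ 6025 m/s.
Total Δv = 4675 + 6025 = 10700 m/s.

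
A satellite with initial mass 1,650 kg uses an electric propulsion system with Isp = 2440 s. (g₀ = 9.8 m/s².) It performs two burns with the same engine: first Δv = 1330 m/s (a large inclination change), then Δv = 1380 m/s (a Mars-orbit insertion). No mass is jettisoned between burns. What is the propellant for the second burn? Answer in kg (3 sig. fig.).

propellant for the second burn ≈ 87.5 kg

v_e = Isp · g₀ = 2440 × 9.8 = 23912.0 m/s.
After the first burn: m = 1650 × exp(−1330/23912.0) = 1650 × 0.94590 = 1,560.74 kg.
After the second burn: m = 1,560.74 × exp(−1380/23912.0) = 1,560.74 × 0.94392 = 1,473.21 kg.
Second-burn propellant = 1,560.74 − 1,473.21 = 87.53 kg.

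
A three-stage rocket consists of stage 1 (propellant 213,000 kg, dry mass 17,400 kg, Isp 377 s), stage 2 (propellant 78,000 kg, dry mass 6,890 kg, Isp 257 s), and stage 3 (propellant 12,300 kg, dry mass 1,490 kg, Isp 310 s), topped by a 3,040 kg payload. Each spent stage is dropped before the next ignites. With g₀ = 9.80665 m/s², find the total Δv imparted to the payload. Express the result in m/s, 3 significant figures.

Δv ≈ 11500 m/s

Ignition mass of stage 1 = 213,000+17,400 + 78,000+6,890 + 12,300+1,490 + 3,040 = 332,120 kg.
Stage 1: m₀ = 332,120 kg, m_f = 332,120 − 213,000 = 119,120 kg; Δv = 377×9.80665×ln(2.788) = 3697.1×1.0254 ≈ 3791 m/s.
Stage 2: m₀ = 101,720 kg, m_f = 101,720 − 78,000 = 23,720 kg; Δv = 257×9.80665×ln(4.288) = 2520.3×1.4559 ≈ 3669 m/s.
Stage 3: m₀ = 16,830 kg, m_f = 16,830 − 12,300 = 4,530 kg; Δv = 310×9.80665×ln(3.715) = 3040.1×1.3124 ≈ 3990 m/s.
Total Δv = 3791 + 3669 + 3990 = 11450 m/s.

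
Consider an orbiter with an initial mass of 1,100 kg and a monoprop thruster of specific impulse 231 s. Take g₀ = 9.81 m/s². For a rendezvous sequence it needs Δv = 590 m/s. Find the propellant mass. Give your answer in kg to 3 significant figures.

propellant mass ≈ 252 kg

v_e = Isp · g₀ = 231 × 9.81 = 2266.1 m/s.
By the Tsiolkovsky rocket equation, m₀/m_f = exp(Δv / v_e) = exp(590 / 2266.1) = exp(0.2604) = 1.2974.
m_f = 1,100 / 1.2974 = 847.85 kg, so propellant = m₀ − m_f = 1,100 − 847.85 = 252.15 kg.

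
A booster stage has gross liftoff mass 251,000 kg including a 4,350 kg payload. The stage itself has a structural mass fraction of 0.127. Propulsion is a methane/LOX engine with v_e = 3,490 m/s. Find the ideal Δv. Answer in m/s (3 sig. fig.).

Stage wet mass = m₀ − payload = 251,000 − 4,350 = 246,650 kg.
Stage dry mass = ε × stage wet mass = 0.127 × 246,650 = 31,324.6 kg.
Burnout mass m_f = stage dry + payload = 31,324.6 + 4,350 = 35,674.6 kg.
Δv = v_e · ln(251,000/35,674.6) = 3490.0 × ln(7.036) = 3490.0 × 1.9510 ≈ 6809 m/s.

Δv ≈ 6810 m/s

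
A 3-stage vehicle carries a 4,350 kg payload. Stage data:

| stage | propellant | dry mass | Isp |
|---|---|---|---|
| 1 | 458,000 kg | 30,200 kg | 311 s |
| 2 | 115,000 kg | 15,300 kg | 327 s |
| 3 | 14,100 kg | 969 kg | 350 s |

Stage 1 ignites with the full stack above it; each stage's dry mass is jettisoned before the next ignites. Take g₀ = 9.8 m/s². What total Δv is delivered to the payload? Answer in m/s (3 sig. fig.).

Δv ≈ 13000 m/s

Ignition mass of stage 1 = 458,000+30,200 + 115,000+15,300 + 14,100+969 + 4,350 = 637,919 kg.
Stage 1: m₀ = 637,919 kg, m_f = 637,919 − 458,000 = 179,919 kg; Δv = 311×9.8×ln(3.546) = 3047.8×1.2657 ≈ 3858 m/s.
Stage 2: m₀ = 149,719 kg, m_f = 149,719 − 115,000 = 34,719 kg; Δv = 327×9.8×ln(4.312) = 3204.6×1.4615 ≈ 4683 m/s.
Stage 3: m₀ = 19,419 kg, m_f = 19,419 − 14,100 = 5,319 kg; Δv = 350×9.8×ln(3.651) = 3430.0×1.2950 ≈ 4442 m/s.
Total Δv = 3858 + 4683 + 4442 = 12983 m/s.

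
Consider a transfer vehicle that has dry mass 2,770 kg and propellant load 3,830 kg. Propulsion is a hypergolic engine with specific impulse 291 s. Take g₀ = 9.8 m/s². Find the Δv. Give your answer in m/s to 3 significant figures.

v_e = Isp · g₀ = 291 × 9.8 = 2851.8 m/s.
m₀ = m_dry + m_prop = 2,770 + 3,830 = 6,600 kg.
Rocket equation: Δv = v_e · ln(m₀/m_f) = 2851.8 × ln(2.383) = 2851.8 × 0.8682 ≈ 2476.0 m/s.

Δv ≈ 2480 m/s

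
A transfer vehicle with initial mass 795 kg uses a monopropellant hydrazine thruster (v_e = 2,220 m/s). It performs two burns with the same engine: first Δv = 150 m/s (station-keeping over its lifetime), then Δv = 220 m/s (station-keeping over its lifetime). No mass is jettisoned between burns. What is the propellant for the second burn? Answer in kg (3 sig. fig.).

propellant for the second burn ≈ 70.1 kg

After the first burn: m = 795 × exp(−150/2220.0) = 795 × 0.93466 = 743.055 kg.
After the second burn: m = 743.055 × exp(−220/2220.0) = 743.055 × 0.90565 = 672.948 kg.
Second-burn propellant = 743.055 − 672.948 = 70.107 kg.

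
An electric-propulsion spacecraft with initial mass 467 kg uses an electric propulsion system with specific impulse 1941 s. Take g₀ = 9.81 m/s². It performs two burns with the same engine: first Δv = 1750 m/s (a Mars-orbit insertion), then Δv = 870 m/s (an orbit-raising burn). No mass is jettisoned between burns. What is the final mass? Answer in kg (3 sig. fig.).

final mass ≈ 407 kg

v_e = Isp · g₀ = 1941 × 9.81 = 19041.2 m/s.
After the first burn: m = 467 × exp(−1750/19041.2) = 467 × 0.91219 = 425.993 kg.
After the second burn: m = 425.993 × exp(−870/19041.2) = 425.993 × 0.95534 = 406.968 kg.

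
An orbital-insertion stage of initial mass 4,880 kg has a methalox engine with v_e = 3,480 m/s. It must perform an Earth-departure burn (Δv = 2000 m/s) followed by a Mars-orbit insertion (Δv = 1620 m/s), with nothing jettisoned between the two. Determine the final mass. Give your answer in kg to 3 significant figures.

final mass ≈ 1720 kg

After the first burn: m = 4880 × exp(−2000/3480.0) = 4880 × 0.56287 = 2,746.81 kg.
After the second burn: m = 2,746.81 × exp(−1620/3480.0) = 2,746.81 × 0.62781 = 1,724.47 kg.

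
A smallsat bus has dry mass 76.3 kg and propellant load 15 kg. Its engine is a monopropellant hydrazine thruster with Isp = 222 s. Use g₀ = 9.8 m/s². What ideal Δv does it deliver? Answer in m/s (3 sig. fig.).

Δv ≈ 390 m/s

v_e = Isp · g₀ = 222 × 9.8 = 2175.6 m/s.
m₀ = m_dry + m_prop = 76.3 + 15 = 91.3 kg.
By the Tsiolkovsky rocket equation, Δv = v_e · ln(m₀/m_f) = 2175.6 × ln(1.197) = 2175.6 × 0.1795 ≈ 390.5 m/s.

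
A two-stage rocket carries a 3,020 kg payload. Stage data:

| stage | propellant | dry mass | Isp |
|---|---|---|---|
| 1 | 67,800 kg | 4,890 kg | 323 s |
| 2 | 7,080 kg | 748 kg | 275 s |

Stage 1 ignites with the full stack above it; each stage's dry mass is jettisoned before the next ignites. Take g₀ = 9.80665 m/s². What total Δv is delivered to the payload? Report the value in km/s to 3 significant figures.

Δv ≈ 8.14 km/s

Ignition mass of stage 1 = 67,800+4,890 + 7,080+748 + 3,020 = 83,538 kg.
Stage 1: m₀ = 83,538 kg, m_f = 83,538 − 67,800 = 15,738 kg; Δv = 323×9.80665×ln(5.308) = 3167.5×1.6692 ≈ 5287 m/s.
Stage 2: m₀ = 10,848 kg, m_f = 10,848 − 7,080 = 3,768 kg; Δv = 275×9.80665×ln(2.879) = 2696.8×1.0574 ≈ 2852 m/s.
Total Δv = 5287 + 2852 = 8139 m/s.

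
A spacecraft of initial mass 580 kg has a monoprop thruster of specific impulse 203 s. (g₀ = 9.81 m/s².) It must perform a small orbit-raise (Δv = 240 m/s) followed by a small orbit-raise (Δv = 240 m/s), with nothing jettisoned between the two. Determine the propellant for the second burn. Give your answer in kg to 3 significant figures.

v_e = Isp · g₀ = 203 × 9.81 = 1991.4 m/s.
After the first burn: m = 580 × exp(−240/1991.4) = 580 × 0.88646 = 514.147 kg.
After the second burn: m = 514.147 × exp(−240/1991.4) = 514.147 × 0.88646 = 455.771 kg.
Second-burn propellant = 514.147 − 455.771 = 58.376 kg.

propellant for the second burn ≈ 58.4 kg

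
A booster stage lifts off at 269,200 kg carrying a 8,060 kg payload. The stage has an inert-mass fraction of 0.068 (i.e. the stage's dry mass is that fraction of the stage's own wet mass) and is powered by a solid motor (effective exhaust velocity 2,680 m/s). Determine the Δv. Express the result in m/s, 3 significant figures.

Stage wet mass = m₀ − payload = 269,200 − 8,060 = 261,140 kg.
Stage dry mass = ε × stage wet mass = 0.068 × 261,140 = 17,757.5 kg.
Burnout mass m_f = stage dry + payload = 17,757.5 + 8,060 = 25,817.5 kg.
Rocket equation: Δv = v_e · ln(269,200/25,817.5) = 2680.0 × ln(10.43) = 2680.0 × 2.3444 ≈ 6283 m/s.

Δv ≈ 6280 m/s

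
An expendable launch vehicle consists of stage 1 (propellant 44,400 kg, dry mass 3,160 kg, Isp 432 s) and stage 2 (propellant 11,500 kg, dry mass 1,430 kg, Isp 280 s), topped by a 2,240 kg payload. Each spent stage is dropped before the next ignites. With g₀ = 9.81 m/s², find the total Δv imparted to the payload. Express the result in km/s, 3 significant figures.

Δv ≈ 9.11 km/s

Ignition mass of stage 1 = 44,400+3,160 + 11,500+1,430 + 2,240 = 62,730 kg.
Stage 1: m₀ = 62,730 kg, m_f = 62,730 − 44,400 = 18,330 kg; Δv = 432×9.81×ln(3.422) = 4237.9×1.2303 ≈ 5214 m/s.
Stage 2: m₀ = 15,170 kg, m_f = 15,170 − 11,500 = 3,670 kg; Δv = 280×9.81×ln(4.134) = 2746.8×1.4191 ≈ 3898 m/s.
Total Δv = 5214 + 3898 = 9112 m/s.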